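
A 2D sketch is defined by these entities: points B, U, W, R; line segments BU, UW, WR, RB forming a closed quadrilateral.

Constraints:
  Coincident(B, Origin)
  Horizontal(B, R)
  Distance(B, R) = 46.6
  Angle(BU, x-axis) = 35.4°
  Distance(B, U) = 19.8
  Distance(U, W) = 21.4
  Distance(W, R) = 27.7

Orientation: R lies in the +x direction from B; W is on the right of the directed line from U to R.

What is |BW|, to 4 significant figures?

22.64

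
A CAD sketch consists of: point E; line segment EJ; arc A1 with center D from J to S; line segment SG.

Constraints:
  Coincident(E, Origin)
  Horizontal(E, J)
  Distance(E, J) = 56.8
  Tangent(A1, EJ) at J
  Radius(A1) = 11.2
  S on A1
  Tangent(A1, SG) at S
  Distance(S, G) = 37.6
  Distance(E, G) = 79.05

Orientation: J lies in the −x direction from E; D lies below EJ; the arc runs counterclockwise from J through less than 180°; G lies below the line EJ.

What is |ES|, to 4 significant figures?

69.09

E is at the origin; E and J share the same y with |EJ| = 56.8 and J on the −x side, so J = (-56.80, 0.000). Tangency of A1 to EJ means the radius DJ is perpendicular to EJ, so D = J + (0, -11.2) = (-56.80, -11.20). Since DS ⟂ SG (tangency), |DG| = √(11.2² + 37.6²) = 39.23 regardless of where S sits on A1. So G lies on both circle(E, 79.05) and circle(D, 39.23); the below-EJ intersection is G = (-61.06, -50.20). S is the foot of the tangent from G: S = (-67.82, -13.21).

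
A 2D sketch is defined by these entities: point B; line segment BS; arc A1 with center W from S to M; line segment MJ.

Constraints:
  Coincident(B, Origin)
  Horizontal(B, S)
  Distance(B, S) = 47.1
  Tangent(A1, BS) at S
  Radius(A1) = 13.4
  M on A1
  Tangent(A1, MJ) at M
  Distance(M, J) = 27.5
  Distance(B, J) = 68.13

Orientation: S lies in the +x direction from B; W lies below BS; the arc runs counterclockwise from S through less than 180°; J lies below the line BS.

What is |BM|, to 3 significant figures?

42.0

Checks: |WM| = 13.40 ✓; ∠(WM, MJ) = 90.00° ✓; |MJ| = 27.50 ✓; |BJ| = 68.13 ✓.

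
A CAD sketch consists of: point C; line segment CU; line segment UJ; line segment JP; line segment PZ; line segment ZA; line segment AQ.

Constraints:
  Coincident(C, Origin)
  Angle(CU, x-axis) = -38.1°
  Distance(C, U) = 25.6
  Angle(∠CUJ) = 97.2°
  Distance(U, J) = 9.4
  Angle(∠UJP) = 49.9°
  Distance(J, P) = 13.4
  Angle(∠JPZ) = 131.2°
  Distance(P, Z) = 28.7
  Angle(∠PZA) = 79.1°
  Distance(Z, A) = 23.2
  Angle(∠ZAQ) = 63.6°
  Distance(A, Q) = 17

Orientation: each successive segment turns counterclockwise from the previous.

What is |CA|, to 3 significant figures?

42.8

∠JPZ = 131.2° gives PZ at -136° from the x-axis; with |PZ| = 28.7, Z = (-7.30, -27.8). ∠PZA = 79.1° gives ZA at -35.5° from the x-axis; with |ZA| = 23.2, A = (11.6, -41.2). Then |CA| = |A − C| = 42.8.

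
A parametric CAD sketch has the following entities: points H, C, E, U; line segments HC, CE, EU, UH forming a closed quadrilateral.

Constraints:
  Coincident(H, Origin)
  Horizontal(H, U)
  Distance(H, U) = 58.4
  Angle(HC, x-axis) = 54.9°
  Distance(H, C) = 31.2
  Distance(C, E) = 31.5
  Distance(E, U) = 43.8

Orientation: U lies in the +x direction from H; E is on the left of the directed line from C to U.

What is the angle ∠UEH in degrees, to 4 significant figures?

65.02°

Checks: |CE| = 31.50 ✓; |EU| = 43.80 ✓.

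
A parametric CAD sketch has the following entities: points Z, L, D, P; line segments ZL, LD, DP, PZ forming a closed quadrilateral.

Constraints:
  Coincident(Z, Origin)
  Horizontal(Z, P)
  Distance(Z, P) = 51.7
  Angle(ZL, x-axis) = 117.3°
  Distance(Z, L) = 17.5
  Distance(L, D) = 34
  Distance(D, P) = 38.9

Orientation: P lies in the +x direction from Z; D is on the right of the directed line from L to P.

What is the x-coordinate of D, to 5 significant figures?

14.164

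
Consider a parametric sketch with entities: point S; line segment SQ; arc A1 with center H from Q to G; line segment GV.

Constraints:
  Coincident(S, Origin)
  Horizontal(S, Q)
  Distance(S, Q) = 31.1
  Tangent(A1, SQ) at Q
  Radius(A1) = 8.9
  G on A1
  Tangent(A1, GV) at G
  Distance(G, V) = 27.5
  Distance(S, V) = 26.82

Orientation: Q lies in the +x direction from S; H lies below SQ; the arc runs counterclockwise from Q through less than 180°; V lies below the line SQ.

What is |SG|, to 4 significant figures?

24.21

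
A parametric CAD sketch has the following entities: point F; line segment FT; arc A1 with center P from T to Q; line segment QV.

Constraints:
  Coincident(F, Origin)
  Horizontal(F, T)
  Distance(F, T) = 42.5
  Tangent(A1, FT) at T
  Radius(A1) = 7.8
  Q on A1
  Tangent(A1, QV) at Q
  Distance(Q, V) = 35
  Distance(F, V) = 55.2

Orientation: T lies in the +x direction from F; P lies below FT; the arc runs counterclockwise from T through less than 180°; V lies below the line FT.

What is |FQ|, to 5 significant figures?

35.572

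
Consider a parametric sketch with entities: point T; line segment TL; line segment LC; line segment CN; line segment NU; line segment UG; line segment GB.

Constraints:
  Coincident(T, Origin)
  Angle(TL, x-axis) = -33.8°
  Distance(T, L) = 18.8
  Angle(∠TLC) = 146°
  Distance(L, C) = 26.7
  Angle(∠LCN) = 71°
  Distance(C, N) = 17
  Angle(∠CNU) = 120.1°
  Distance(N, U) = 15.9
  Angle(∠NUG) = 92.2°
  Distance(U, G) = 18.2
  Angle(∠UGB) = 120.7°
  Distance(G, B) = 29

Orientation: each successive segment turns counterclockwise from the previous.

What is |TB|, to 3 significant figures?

47.8

T is at the origin; TL runs at -33.8° with length 18.8, so L = (15.6, -10.5). ∠TLC = 146.0° gives LC at 0.200° from the x-axis; with |LC| = 26.7, C = (42.3, -10.4). ∠LCN = 71.0° gives CN at 109° from the x-axis; with |CN| = 17.0, N = (36.7, 5.69). ∠CNU = 120.1° gives NU at 169° from the x-axis; with |NU| = 15.9, U = (21.1, 8.70). ∠NUG = 92.2° gives UG at -103° from the x-axis; with |UG| = 18.2, G = (17.0, -9.03). ∠UGB = 120.7° gives GB at -43.8° from the x-axis; with |GB| = 29.0, B = (37.9, -29.1). Then |TB| = |B − T| = 47.8.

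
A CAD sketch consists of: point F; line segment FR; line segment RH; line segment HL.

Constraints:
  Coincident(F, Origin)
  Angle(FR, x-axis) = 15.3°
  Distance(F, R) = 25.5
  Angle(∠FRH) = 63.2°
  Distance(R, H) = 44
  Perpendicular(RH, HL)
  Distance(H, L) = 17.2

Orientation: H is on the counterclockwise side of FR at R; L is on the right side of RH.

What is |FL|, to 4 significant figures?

51.51

F is at the origin; FR runs at 15.3° with length 25.5, so R = 25.5·(cos 15.3°, sin 15.3°) = (24.60, 6.729). ∠FRH = 63.2°, so RH runs at 15.3° + (180° − 63.2°) = 132.1° from the x-axis; with |RH| = 44.0, H = R + 44.0·(cos 132.1°, sin 132.1°) = (-4.903, 39.38). RH is perpendicular to HL; with |HL| = 17.2 on the right of RH, L = H + 17.2·(0.7420, 0.6704) = (7.859, 50.91). Then |FL| = |L − F| = 51.51.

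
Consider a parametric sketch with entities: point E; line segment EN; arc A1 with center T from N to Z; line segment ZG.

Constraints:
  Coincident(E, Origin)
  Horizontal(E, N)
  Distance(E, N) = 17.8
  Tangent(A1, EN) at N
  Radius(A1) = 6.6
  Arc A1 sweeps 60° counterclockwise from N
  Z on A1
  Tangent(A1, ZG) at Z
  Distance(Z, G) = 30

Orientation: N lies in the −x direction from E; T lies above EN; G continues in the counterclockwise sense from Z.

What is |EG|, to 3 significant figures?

29.4

E is at the origin; EN is horizontal with |EN| = 17.8 and N on the −x side, so N = (-17.8, 0.00). Since A1 is tangent to EN there, TN ⟂ EN, so T = N + (0, 6.6) = (-17.8, 6.60). On A1, N sits at bearing -90° from T; a 60° counterclockwise sweep puts Z at bearing -30°, so Z = T + 6.6·(cos -30°, sin -30°) = (-12.1, 3.30). Since A1 is tangent to ZG there, TZ ⟂ ZG, so ZG runs along (−sin -30°, cos -30°); with |ZG| = 30.0, G = (2.92, 29.3). Then |EG| = |G − E| = 29.4.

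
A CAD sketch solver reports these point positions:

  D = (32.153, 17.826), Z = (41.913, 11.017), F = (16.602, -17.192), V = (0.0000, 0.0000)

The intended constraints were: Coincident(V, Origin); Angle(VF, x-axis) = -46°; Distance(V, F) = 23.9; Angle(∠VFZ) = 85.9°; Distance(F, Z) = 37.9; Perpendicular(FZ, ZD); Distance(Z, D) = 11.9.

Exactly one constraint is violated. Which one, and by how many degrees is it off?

Perpendicular(FZ, ZD) — off by 7.00°.

V = (0.00, 0.00) ✓; VF at -46.00° ✓; |VF| = 23.90 ✓; ∠VFZ = 85.90° ✓; |FZ| = 37.90 ✓; ∠(FZ, ZD) = 97.00° ✗; |ZD| = 11.90 ✓.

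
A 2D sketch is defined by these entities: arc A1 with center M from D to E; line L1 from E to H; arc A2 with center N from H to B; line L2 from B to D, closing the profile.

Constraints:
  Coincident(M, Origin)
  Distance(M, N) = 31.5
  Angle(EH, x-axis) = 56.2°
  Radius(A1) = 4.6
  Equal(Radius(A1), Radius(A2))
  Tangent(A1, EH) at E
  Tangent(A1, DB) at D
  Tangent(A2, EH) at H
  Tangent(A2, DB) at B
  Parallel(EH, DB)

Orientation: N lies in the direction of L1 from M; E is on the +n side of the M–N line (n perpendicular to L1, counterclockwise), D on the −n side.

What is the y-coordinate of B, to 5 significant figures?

23.617

The slot axis is L1's direction at 56.2°, so u = (cos 56.2°, sin 56.2°) = (0.55630, 0.83098) and n = (−sin 56.2°, cos 56.2°) = (-0.83098, 0.55630). M is at the origin and N lies 31.5 along u from M, so N = 31.5·u = (17.523, 26.176). Tangency of A1 to both parallel lines with radius 4.6 puts E and D at M ± 4.6·n: E = (-3.8225, 2.5590), D = (3.8225, -2.5590). Equal radii place H and B the same way about N: H = N + 4.6·n = (13.701, 28.735), B = N − 4.6·n = (21.346, 23.617). So B.y = 23.617.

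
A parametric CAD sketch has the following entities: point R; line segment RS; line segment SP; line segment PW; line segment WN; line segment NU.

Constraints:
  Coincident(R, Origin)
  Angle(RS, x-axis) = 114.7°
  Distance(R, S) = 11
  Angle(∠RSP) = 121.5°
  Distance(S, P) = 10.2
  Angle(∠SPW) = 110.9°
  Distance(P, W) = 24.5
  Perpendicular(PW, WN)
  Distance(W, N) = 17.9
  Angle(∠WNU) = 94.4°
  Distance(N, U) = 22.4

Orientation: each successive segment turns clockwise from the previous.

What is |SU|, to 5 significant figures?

11.640

R is at the origin; RS runs at 114.7° with length 11.0, so S = (-4.5965, 9.9936). ∠RSP = 121.5° gives SP at 56.200° from the x-axis; with |SP| = 10.2, P = (1.0777, 18.470). ∠SPW = 110.9° gives PW at -12.900° from the x-axis; with |PW| = 24.5, W = (24.959, 13.000). PW is perpendicular to WN, so WN runs at -102.90°; with |WN| = 17.9, N = (20.963, -4.4482). ∠WNU = 94.4° gives NU at 171.50° from the x-axis; with |NU| = 22.4, U = (-1.1908, -1.1373). Then |SU| = |U − S| = 11.640.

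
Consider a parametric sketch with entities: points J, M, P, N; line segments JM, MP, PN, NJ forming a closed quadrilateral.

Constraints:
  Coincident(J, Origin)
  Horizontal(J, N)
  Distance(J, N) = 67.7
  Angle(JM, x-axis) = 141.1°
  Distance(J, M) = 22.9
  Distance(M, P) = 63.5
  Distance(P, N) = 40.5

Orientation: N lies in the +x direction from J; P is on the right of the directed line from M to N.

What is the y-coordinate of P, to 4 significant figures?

-22.39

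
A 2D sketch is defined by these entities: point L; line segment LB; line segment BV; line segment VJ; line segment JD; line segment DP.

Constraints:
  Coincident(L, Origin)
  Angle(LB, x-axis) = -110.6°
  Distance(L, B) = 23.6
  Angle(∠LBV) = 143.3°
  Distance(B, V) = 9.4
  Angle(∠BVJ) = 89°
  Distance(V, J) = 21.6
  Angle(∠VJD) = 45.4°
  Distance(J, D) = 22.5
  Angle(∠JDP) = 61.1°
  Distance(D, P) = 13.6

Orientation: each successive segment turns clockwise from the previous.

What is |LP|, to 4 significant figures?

28.10

∠VJD = 45.4° gives JD at -12.90° from the x-axis; with |JD| = 22.5, D = (-5.632, -13.81). ∠JDP = 61.1° gives DP at -131.8° from the x-axis; with |DP| = 13.6, P = (-14.70, -23.95). Then |LP| = |P − L| = 28.10.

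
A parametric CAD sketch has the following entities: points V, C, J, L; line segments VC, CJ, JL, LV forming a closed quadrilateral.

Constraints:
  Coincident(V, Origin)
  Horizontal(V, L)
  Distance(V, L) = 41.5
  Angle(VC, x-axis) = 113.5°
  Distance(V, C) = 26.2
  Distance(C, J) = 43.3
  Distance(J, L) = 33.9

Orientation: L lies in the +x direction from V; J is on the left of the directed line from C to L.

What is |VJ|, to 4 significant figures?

45.65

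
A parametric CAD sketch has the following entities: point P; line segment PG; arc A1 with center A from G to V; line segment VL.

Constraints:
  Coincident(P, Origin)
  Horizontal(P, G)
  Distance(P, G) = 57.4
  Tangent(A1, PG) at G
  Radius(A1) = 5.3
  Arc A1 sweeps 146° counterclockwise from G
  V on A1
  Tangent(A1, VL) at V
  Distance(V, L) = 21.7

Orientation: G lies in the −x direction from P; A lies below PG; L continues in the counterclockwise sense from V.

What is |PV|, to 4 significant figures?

61.14

P is at the origin; PG is horizontal with |PG| = 57.4 and G on the −x side, so G = (-57.40, 0.000). A1 meets PG tangentially, so AG is at right angles to PG, so A = G + (0, -5.3) = (-57.40, -5.300). On A1, G sits at bearing 90° from A; a 146° counterclockwise sweep puts V at bearing 236°, so V = A + 5.3·(cos 236°, sin 236°) = (-60.36, -9.694). Then |PV| = |V − P| = 61.14.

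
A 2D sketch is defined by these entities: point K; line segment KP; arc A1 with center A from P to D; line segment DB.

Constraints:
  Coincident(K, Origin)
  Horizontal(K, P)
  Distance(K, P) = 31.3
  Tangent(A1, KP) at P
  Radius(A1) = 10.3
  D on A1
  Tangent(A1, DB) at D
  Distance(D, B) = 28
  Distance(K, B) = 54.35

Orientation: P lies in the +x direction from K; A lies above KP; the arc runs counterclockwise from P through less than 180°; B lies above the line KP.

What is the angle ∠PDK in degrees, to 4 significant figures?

33.37°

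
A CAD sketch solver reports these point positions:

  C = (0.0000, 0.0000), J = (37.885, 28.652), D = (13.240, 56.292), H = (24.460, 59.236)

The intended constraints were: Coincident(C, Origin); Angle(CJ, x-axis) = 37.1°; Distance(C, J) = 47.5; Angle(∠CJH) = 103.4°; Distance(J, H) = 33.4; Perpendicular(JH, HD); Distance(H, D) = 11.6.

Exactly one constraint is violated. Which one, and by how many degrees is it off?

Perpendicular(JH, HD) — off by 9.00°.

C = (0.00, 0.00) ✓; CJ at 37.10° ✓; |CJ| = 47.50 ✓; ∠CJH = 103.4° ✓; |JH| = 33.40 ✓; ∠(JH, HD) = 81.00° ✗; |HD| = 11.60 ✓.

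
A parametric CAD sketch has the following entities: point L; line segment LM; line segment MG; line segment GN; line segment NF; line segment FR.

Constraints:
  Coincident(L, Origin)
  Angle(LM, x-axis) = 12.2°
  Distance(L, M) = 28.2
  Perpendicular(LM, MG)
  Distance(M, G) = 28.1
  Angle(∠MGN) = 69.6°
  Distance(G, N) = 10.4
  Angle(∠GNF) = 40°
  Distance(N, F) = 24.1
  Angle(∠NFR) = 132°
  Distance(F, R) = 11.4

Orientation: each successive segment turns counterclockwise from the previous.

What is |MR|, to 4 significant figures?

31.69

∠GNF = 40.0° gives NF at -7.400° from the x-axis; with |NF| = 24.1, F = (36.76, 24.72). ∠NFR = 132.0° gives FR at 40.60° from the x-axis; with |FR| = 11.4, R = (45.42, 32.14). Then |MR| = |R − M| = 31.69.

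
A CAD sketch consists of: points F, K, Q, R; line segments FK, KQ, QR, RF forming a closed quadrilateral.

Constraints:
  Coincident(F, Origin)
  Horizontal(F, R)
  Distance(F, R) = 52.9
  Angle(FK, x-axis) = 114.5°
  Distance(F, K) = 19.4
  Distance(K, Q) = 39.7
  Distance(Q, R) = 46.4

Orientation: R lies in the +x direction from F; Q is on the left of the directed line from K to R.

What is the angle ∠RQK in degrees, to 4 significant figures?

94.62°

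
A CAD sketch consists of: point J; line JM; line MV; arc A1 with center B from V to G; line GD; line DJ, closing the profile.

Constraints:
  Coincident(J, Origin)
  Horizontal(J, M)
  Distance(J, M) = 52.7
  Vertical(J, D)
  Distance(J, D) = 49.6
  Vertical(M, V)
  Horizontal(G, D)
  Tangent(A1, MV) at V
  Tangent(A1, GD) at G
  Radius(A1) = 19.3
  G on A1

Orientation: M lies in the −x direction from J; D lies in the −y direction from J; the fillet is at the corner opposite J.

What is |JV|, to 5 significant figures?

60.790

J is at the origin; JM is horizontal with |JM| = 52.7 and M on the −x side, so M = (-52.700, 0.0000). JD is vertical with |JD| = 49.6 and D on the −y side, so D = (0.0000, -49.600). The virtual corner opposite J is at (-52.700, -49.600). A1 meets MV tangentially, so BV is at right angles to MV and A1 meets GD tangentially, so BG is at right angles to GD, with radius 19.3, so the center B sits 19.3 in from both sides at B = (-33.400, -30.300). That places the tangent points at V = (-52.700, -30.300) on MV and G = (-33.400, -49.600) on GD. Then |JV| = |V − J| = 60.790.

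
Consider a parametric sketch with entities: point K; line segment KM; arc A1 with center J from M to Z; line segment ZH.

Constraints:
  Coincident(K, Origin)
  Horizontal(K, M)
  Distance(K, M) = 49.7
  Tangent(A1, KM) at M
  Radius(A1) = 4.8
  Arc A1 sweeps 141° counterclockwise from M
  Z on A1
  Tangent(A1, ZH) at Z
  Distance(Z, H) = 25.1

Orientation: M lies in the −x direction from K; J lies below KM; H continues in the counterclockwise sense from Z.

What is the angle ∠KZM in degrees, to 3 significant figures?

61.3°

K is at the origin; K and M share the same y with |KM| = 49.7 and M on the −x side, so M = (-49.7, 0.00). A1 meets KM tangentially, so JM is at right angles to KM, so J = M + (0, -4.8) = (-49.7, -4.80). On A1, M sits at bearing 90° from J; a 141° counterclockwise sweep puts Z at bearing 231°, so Z = J + 4.8·(cos 231°, sin 231°) = (-52.7, -8.53). Then cos ∠KZM = ZK·ZM / (|ZK||ZM|), giving 61.3°.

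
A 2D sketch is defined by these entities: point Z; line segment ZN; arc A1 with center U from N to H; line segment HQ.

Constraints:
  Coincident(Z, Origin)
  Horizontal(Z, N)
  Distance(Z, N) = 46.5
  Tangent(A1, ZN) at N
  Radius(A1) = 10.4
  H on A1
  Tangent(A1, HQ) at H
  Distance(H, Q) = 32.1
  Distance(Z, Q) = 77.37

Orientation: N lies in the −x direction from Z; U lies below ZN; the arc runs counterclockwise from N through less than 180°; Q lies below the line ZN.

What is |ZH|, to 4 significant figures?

56.46

Z is at the origin; ZN is horizontal with |ZN| = 46.5 and N on the −x side, so N = (-46.50, 0.000). Since A1 is tangent to ZN there, UN ⟂ ZN, so U = N + (0, -10.4) = (-46.50, -10.40). Since UH ⟂ HQ (tangency), |UQ| = √(10.4² + 32.1²) = 33.74 regardless of where H sits on A1. So Q lies on both circle(Z, 77.37) and circle(U, 33.74); the below-ZN intersection is Q = (-68.49, -36.00). H is the foot of the tangent from Q: H = (-56.09, -6.385).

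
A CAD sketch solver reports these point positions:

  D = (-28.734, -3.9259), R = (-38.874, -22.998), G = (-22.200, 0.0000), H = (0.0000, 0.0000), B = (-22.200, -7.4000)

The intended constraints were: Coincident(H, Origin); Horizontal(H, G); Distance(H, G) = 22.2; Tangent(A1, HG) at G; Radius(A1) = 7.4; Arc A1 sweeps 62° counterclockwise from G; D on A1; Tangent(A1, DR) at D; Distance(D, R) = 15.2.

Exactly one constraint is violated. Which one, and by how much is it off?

Distance(D, R) = 15.2 — off by 6.40.

H = (0.00, 0.00) ✓; H.y = 0.00, G.y = 0.00 ✓; |HG| = 22.20 ✓; ∠(BG, GH) = 90.00° ✓; |BG| = 7.400 ✓; bearing(B→D) − bearing(B→G) = 62.00° ✓; |BD| = 7.400 ✓; ∠(BD, DR) = 90.00° ✓; |DR| = 21.60 ✗.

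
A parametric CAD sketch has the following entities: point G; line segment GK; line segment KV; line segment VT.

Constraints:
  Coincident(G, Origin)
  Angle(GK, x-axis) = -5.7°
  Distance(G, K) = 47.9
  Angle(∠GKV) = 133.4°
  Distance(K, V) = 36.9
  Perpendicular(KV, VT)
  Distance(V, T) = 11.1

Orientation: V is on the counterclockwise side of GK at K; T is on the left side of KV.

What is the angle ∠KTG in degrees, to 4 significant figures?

35.50°

G is at the origin; GK runs at -5.7° with length 47.9, so K = 47.9·(cos -5.7°, sin -5.7°) = (47.66, -4.757). ∠GKV = 133.4°, so KV runs at -5.7° + (180° − 133.4°) = 40.90° from the x-axis; with |KV| = 36.9, V = K + 36.9·(cos 40.90°, sin 40.90°) = (75.55, 19.40). KV is perpendicular to VT; with |VT| = 11.1 on the left of KV, T = V + 11.1·(-0.6547, 0.7559) = (68.29, 27.79). Then cos ∠KTG = TK·TG / (|TK||TG|), giving 35.50°.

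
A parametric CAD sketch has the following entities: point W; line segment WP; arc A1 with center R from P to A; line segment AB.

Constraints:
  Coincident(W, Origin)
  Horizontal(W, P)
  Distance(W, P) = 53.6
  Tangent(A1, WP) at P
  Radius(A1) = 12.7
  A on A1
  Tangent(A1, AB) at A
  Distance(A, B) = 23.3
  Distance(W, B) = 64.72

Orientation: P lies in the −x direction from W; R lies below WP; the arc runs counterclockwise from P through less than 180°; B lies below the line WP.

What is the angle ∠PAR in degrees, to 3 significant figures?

28.5°

W is at the origin; W and P share the same y with |WP| = 53.6 and P on the −x side, so P = (-53.6, 0.00). The tangent condition forces RP to be normal to WP, so R = P + (0, -12.7) = (-53.6, -12.7). Since RA ⟂ AB (tangency), |RB| = √(12.7² + 23.3²) = 26.5 regardless of where A sits on A1. So B lies on both circle(W, 64.72) and circle(R, 26.5); the below-WP intersection is B = (-51.5, -39.2). A is the foot of the tangent from B: A = (-64.2, -19.6).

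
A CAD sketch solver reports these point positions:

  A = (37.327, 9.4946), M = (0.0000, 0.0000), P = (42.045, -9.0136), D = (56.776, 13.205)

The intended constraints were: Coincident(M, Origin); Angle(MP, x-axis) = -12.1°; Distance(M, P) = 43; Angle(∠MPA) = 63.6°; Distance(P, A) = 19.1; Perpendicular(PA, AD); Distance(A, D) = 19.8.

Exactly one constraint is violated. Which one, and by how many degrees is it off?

Perpendicular(PA, AD) — off by 3.50°.

M = (0.00, 0.00) ✓; MP at -12.10° ✓; |MP| = 43.00 ✓; ∠MPA = 63.60° ✓; |PA| = 19.10 ✓; ∠(PA, AD) = 93.50° ✗; |AD| = 19.80 ✓.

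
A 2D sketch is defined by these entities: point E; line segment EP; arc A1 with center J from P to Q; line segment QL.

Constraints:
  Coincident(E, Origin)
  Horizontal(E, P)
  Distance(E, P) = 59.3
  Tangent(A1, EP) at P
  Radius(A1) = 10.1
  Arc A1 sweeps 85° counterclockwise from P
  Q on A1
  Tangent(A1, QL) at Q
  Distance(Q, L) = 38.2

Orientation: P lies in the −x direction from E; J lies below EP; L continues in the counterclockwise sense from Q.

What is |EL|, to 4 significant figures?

86.71

E is at the origin; EP is horizontal with |EP| = 59.3 and P on the −x side, so P = (-59.30, 0.000). The tangent condition forces JP to be normal to EP, so J = P + (0, -10.1) = (-59.30, -10.10). On A1, P sits at bearing 90° from J; an 85° counterclockwise sweep puts Q at bearing 175°, so Q = J + 10.1·(cos 175°, sin 175°) = (-69.36, -9.220). Tangency of A1 to QL means the radius JQ is perpendicular to QL, so QL runs along (−sin 175°, cos 175°); with |QL| = 38.2, L = (-72.69, -47.27). Then |EL| = |L − E| = 86.71.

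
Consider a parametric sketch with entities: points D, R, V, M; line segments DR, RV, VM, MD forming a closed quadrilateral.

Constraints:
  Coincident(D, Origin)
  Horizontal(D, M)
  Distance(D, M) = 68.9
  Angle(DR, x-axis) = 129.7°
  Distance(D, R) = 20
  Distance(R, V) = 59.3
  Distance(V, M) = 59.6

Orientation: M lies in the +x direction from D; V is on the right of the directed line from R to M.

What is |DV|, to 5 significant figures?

39.474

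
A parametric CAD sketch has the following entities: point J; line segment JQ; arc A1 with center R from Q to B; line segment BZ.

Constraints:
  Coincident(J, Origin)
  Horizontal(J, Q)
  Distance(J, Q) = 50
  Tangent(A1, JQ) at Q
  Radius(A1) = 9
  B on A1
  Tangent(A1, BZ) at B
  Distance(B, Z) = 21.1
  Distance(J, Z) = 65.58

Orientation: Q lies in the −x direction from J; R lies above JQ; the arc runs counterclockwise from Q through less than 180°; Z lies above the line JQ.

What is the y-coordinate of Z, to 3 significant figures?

30.5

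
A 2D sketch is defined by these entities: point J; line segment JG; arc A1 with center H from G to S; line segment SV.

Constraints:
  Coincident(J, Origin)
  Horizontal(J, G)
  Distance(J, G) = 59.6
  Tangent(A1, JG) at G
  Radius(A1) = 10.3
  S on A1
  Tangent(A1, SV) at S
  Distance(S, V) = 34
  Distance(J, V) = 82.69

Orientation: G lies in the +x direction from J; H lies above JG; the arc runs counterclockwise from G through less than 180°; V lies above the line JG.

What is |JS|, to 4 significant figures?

70.66

J is at the origin; JG is horizontal with |JG| = 59.6 and G on the +x side, so G = (59.60, 0.000). A1 meets JG tangentially, so HG is at right angles to JG, so H = G + (0, 10.3) = (59.60, 10.30). Since HS ⟂ SV (tangency), |HV| = √(10.3² + 34.0²) = 35.53 regardless of where S sits on A1. So V lies on both circle(J, 82.69) and circle(H, 35.53); the above-JG intersection is V = (69.80, 44.33). S is the foot of the tangent from V: S = (69.90, 10.33).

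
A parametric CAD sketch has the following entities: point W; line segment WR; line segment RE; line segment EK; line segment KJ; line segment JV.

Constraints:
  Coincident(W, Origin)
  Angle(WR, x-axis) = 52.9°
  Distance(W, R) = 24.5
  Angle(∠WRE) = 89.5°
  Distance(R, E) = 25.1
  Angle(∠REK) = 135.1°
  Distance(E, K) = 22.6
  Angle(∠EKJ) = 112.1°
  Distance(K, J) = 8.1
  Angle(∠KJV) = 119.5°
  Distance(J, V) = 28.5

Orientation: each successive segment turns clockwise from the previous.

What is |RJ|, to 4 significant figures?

44.61

∠REK = 135.1° gives EK at -82.50° from the x-axis; with |EK| = 22.6, K = (37.61, -18.18). ∠EKJ = 112.1° gives KJ at -150.4° from the x-axis; with |KJ| = 8.1, J = (30.57, -22.18). Then |RJ| = |J − R| = 44.61.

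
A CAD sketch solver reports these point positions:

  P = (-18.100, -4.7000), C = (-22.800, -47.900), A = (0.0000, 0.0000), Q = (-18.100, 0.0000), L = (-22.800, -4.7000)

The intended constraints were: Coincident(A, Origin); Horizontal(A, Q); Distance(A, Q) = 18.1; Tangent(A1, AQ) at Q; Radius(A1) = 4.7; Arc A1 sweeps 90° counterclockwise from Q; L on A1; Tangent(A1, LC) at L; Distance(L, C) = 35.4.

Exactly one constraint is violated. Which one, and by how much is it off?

Distance(L, C) = 35.4 — off by 7.80.

A = (0.00, 0.00) ✓; A.y = 0.00, Q.y = 0.00 ✓; |AQ| = 18.10 ✓; ∠(PQ, QA) = 90.00° ✓; |PQ| = 4.700 ✓; bearing(P→L) − bearing(P→Q) = 90.00° ✓; |PL| = 4.700 ✓; ∠(PL, LC) = 90.00° ✓; |LC| = 43.20 ✗.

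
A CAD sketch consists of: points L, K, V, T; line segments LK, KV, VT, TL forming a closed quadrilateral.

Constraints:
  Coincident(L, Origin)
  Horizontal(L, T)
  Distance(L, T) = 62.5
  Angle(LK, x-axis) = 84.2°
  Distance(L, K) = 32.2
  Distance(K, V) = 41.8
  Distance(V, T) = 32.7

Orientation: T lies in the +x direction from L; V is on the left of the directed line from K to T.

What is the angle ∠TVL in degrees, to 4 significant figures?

91.22°

Checks: |KV| = 41.80 ✓; |VT| = 32.70 ✓.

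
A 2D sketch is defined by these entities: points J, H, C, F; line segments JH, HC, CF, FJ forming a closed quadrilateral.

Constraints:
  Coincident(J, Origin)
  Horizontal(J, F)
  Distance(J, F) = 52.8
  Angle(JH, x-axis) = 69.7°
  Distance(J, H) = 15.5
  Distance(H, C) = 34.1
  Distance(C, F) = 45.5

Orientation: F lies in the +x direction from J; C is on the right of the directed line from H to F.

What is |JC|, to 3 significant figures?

22.2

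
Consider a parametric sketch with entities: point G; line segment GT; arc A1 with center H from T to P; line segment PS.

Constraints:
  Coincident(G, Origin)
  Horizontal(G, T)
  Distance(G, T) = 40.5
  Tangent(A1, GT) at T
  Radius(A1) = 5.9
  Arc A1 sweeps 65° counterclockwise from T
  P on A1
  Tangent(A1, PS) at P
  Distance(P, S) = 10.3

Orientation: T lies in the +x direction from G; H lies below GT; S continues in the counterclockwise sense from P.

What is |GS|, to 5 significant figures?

33.331

On A1, T sits at bearing 90° from H; a 65° counterclockwise sweep puts P at bearing 155°, so P = H + 5.9·(cos 155°, sin 155°) = (35.153, -3.4066). Tangency of A1 to PS means the radius HP is perpendicular to PS, so PS runs along (−sin 155°, cos 155°); with |PS| = 10.3, S = (30.800, -12.742). Then |GS| = |S − G| = 33.331.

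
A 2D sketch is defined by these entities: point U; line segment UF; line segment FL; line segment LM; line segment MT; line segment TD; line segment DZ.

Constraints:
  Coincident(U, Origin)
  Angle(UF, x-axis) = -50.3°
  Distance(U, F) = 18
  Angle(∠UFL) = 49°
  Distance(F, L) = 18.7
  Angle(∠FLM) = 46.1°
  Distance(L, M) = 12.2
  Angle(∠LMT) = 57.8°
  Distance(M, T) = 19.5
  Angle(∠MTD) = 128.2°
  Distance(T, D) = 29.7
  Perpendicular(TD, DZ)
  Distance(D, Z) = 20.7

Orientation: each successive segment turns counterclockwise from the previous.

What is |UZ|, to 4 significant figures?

44.59

∠MTD = 128.2° gives TD at 28.60° from the x-axis; with |TD| = 29.7, D = (48.48, 4.213). TD ⟂ DZ, so DZ runs at 118.6°; with |DZ| = 20.7, Z = (38.57, 22.39). Then |UZ| = |Z − U| = 44.59.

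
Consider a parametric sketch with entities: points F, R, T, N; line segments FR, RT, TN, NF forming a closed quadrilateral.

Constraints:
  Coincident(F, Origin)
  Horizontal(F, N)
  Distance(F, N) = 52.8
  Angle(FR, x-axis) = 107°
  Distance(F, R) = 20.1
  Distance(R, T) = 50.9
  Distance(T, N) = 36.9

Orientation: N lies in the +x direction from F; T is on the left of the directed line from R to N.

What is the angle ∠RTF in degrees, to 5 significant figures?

21.337°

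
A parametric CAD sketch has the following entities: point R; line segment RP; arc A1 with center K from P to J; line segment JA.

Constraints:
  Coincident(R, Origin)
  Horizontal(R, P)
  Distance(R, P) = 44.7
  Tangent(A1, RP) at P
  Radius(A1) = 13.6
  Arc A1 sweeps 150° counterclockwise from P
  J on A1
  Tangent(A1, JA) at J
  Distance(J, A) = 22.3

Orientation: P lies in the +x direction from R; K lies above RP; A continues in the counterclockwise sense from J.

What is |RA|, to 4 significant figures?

48.69

On A1, P sits at bearing -90° from K; a 150° counterclockwise sweep puts J at bearing 60°, so J = K + 13.6·(cos 60°, sin 60°) = (51.50, 25.38). Tangency of A1 to JA means the radius KJ is perpendicular to JA, so JA runs along (−sin 60°, cos 60°); with |JA| = 22.3, A = (32.19, 36.53). Then |RA| = |A − R| = 48.69.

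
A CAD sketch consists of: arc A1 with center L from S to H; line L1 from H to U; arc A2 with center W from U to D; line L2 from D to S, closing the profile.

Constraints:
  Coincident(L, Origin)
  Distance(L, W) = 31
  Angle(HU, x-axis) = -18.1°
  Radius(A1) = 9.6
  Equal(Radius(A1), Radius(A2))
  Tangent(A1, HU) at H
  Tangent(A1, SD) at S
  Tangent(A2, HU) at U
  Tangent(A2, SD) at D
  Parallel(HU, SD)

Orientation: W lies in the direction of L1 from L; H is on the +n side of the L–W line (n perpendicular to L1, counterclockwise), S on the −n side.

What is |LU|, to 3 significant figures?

32.5

The slot axis is L1's direction at -18.1°, so u = (cos -18.1°, sin -18.1°) = (0.951, -0.311) and n = (−sin -18.1°, cos -18.1°) = (0.311, 0.951). L is at the origin and W lies 31.0 along u from L, so W = 31.0·u = (29.5, -9.63). Tangency of A1 to both parallel lines with radius 9.6 puts H and S at L ± 9.6·n: H = (2.98, 9.12), S = (-2.98, -9.12). Equal radii place U and D the same way about W: U = W + 9.6·n = (32.4, -0.506), D = W − 9.6·n = (26.5, -18.8). Then |LU| = |U − L| = 32.5.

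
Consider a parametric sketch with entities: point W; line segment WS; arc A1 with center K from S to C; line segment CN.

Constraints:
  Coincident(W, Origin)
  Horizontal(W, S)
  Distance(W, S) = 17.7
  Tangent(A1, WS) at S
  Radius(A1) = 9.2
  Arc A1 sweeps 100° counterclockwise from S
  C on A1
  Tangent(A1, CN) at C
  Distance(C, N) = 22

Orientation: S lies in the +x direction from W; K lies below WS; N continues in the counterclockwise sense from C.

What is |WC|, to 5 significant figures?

13.829

W is at the origin; W and S share the same y with |WS| = 17.7 and S on the +x side, so S = (17.700, 0.0000). Since A1 is tangent to WS there, KS ⟂ WS, so K = S + (0, -9.2) = (17.700, -9.2000). On A1, S sits at bearing 90° from K; a 100° counterclockwise sweep puts C at bearing 190°, so C = K + 9.2·(cos 190°, sin 190°) = (8.6398, -10.798). Then |WC| = |C − W| = 13.829.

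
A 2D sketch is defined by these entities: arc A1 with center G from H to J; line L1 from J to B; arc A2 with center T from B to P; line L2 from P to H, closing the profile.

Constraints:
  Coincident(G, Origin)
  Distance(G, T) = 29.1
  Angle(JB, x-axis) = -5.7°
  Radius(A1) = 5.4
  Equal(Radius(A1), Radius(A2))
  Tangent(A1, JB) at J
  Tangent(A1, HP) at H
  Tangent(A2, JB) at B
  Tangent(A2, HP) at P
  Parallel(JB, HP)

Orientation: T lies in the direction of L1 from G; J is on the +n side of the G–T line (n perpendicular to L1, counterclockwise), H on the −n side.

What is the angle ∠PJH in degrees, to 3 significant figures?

69.6°

The slot axis is L1's direction at -5.7°, so u = (cos -5.7°, sin -5.7°) = (0.995, -0.0993) and n = (−sin -5.7°, cos -5.7°) = (0.0993, 0.995). G is at the origin and T lies 29.1 along u from G, so T = 29.1·u = (29.0, -2.89). Tangency of A1 to both parallel lines with radius 5.4 puts J and H at G ± 5.4·n: J = (0.536, 5.37), H = (-0.536, -5.37). Equal radii place B and P the same way about T: B = T + 5.4·n = (29.5, 2.48), P = T − 5.4·n = (28.4, -8.26). Then cos ∠PJH = JP·JH / (|JP||JH|), giving 69.6°.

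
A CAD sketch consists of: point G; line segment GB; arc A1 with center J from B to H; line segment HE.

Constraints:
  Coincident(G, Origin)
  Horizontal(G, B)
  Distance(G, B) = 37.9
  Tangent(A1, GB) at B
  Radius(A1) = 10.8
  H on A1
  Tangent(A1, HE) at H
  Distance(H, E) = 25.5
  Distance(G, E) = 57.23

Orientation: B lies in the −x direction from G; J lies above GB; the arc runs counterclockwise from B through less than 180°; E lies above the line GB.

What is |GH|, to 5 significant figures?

33.320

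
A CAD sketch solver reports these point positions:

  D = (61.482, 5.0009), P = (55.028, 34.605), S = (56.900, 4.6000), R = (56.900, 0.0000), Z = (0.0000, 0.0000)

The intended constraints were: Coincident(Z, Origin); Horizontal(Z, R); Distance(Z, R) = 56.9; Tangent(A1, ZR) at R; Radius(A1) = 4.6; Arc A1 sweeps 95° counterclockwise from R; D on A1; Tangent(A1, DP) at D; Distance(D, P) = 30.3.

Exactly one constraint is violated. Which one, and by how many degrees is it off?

Tangent(A1, DP) at D — off by 7.30°.

Z = (0.00, 0.00) ✓; Z.y = 0.00, R.y = 0.00 ✓; |ZR| = 56.90 ✓; ∠(SR, RZ) = 90.00° ✓; |SR| = 4.600 ✓; bearing(S→D) − bearing(S→R) = 95.00° ✓; |SD| = 4.600 ✓; ∠(SD, DP) = 82.70° ✗; |DP| = 30.30 ✓.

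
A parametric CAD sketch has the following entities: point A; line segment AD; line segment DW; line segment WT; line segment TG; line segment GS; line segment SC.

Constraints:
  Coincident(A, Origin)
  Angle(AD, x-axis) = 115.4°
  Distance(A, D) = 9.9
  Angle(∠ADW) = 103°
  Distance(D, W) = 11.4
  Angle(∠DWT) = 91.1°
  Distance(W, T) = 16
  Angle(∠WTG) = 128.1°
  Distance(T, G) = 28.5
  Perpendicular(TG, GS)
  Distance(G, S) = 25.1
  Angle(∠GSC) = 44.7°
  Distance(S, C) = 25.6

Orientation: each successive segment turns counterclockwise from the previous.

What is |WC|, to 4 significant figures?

21.14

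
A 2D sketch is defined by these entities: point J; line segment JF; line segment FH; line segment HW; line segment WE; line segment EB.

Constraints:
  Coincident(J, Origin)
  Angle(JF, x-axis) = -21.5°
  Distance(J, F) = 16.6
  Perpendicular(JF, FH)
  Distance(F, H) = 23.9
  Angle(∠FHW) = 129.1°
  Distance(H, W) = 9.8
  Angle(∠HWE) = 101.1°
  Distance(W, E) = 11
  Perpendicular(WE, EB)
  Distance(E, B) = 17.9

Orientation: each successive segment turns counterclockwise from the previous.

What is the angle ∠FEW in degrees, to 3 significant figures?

94.9°

J is at the origin; JF runs at -21.5° with length 16.6, so F = (15.4, -6.08). The perpendicularity gives FH at right angles to JF, so FH runs at 68.5°; with |FH| = 23.9, H = (24.2, 16.2). ∠FHW = 129.1° gives HW at 119° from the x-axis; with |HW| = 9.8, W = (19.4, 24.7). ∠HWE = 101.1° gives WE at -162° from the x-axis; with |WE| = 11.0, E = (8.95, 21.2). Then cos ∠FEW = EF·EW / (|EF||EW|), giving 94.9°.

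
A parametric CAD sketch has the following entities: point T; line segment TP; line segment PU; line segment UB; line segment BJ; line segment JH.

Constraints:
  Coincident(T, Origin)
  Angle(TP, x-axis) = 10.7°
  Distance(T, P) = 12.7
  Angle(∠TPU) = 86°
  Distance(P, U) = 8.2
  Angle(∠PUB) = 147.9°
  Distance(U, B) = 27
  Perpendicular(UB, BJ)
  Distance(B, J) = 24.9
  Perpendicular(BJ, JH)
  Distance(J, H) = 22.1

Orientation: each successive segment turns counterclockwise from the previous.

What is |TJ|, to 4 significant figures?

28.39

∠PUB = 147.9° gives UB at 136.8° from the x-axis; with |UB| = 27.0, B = (-9.284, 28.77). The perpendicularity gives BJ at right angles to UB, so BJ runs at -133.2°; with |BJ| = 24.9, J = (-26.33, 10.62). Then |TJ| = |J − T| = 28.39.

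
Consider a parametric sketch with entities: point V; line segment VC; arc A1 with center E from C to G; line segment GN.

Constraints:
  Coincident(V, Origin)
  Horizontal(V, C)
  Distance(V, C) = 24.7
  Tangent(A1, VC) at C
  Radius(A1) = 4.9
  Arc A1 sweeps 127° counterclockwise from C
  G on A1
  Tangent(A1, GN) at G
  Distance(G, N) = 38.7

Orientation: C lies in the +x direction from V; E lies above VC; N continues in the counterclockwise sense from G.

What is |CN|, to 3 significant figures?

43.3

V is at the origin; V and C share the same y with |VC| = 24.7 and C on the +x side, so C = (24.7, 0.00). Tangency of A1 to VC means the radius EC is perpendicular to VC, so E = C + (0, 4.9) = (24.7, 4.90). On A1, C sits at bearing -90° from E; a 127° counterclockwise sweep puts G at bearing 37°, so G = E + 4.9·(cos 37°, sin 37°) = (28.6, 7.85). The tangent condition forces EG to be normal to GN, so GN runs along (−sin 37°, cos 37°); with |GN| = 38.7, N = (5.32, 38.8). Then |CN| = |N − C| = 43.3.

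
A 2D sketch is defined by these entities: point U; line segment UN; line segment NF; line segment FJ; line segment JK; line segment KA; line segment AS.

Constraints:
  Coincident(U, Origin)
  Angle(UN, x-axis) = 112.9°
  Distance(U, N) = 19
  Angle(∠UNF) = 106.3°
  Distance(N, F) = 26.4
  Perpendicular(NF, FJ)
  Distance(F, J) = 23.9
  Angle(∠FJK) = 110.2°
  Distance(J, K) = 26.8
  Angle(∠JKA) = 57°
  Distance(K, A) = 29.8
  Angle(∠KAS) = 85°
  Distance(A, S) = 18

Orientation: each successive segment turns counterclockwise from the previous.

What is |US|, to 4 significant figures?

31.53

U is at the origin; UN runs at 112.9° with length 19.0, so N = (-7.393, 17.50). ∠UNF = 106.3° gives NF at -173.4° from the x-axis; with |NF| = 26.4, F = (-33.62, 14.47). NF ⟂ FJ, so FJ runs at -83.40°; with |FJ| = 23.9, J = (-30.87, -9.273). ∠FJK = 110.2° gives JK at -13.60° from the x-axis; with |JK| = 26.8, K = (-4.823, -15.58). ∠JKA = 57.0° gives KA at 109.4° from the x-axis; with |KA| = 29.8, A = (-14.72, 12.53). ∠KAS = 85.0° gives AS at -155.6° from the x-axis; with |AS| = 18.0, S = (-31.11, 5.097). Then |US| = |S − U| = 31.53.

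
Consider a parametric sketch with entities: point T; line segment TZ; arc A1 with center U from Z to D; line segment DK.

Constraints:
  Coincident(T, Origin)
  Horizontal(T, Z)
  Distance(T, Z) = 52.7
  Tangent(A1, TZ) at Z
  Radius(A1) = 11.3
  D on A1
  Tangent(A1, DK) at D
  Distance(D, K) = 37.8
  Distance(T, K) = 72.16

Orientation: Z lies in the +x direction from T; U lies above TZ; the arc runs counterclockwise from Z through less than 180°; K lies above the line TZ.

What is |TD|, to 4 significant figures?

65.14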